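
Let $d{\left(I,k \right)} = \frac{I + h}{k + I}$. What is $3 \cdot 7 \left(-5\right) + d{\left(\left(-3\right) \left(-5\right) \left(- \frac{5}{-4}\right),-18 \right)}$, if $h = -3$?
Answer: $-84$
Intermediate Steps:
$d{\left(I,k \right)} = \frac{-3 + I}{I + k}$ ($d{\left(I,k \right)} = \frac{I - 3}{k + I} = \frac{-3 + I}{I + k}$)
$3 \cdot 7 \left(-5\right) + d{\left(\left(-3\right) \left(-5\right) \left(- \frac{5}{-4}\right),-18 \right)} = 3 \cdot 7 \left(-5\right) + \frac{-3 + \left(-3\right) \left(-5\right) \left(- \frac{5}{-4}\right)}{\left(-3\right) \left(-5\right) \left(- \frac{5}{-4}\right) - 18} = 21 \left(-5\right) + \frac{-3 + 15 \left(\left(-5\right) \left(- \frac{1}{4}\right)\right)}{15 \left(\left(-5\right) \left(- \frac{1}{4}\right)\right) - 18} = -105 + \frac{-3 + 15 \cdot \frac{5}{4}}{15 \cdot \frac{5}{4} - 18} = -105 + \frac{-3 + \frac{75}{4}}{\frac{75}{4} - 18} = -105 + \frac{1}{\frac{3}{4}} \cdot \frac{63}{4} = -105 + \frac{4}{3} \cdot \frac{63}{4} = -105 + 21 = -84$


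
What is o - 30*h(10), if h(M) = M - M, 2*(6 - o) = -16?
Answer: 14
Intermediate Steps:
o = 14 (o = 6 - ½*(-16) = 6 + 8 = 14)
h(M) = 0
o - 30*h(10) = 14 - 30*0 = 14 + 0 = 14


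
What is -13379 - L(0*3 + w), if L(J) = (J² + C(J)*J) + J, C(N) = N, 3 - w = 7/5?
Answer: -334643/25 ≈ -13386.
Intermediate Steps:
w = 8/5 (w = 3 - 7/5 = 8/5 ≈ 1.6000)
L(J) = J + 2*J² (L(J) = (J² + J*J) + J = (J² + J²) + J = 2*J² + J = J + 2*J²)
-13379 - L(0*3 + w) = -13379 - (0*3 + 8/5)*(1 + 2*(0*3 + 8/5)) = -13379 - (0 + 8/5)*(1 + 2*(0 + 8/5)) = -13379 - 8*(1 + 2*(8/5))/5 = -13379 - 8*(1 + 16/5)/5 = -13379 - 8*21/(5*5) = -13379 - 1*168/25 = -13379 - 168/25 = -334643/25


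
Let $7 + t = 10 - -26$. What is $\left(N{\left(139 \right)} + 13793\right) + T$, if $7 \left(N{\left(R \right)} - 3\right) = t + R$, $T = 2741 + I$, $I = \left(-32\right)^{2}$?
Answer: $17585$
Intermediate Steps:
$I = 1024$
$t = 29$ ($t = -7 + \left(10 - -26\right) = -7 + \left(10 + 26\right) = -7 + 36 = 29$)
$T = 3765$ ($T = 2741 + 1024 = 3765$)
$N{\left(R \right)} = \frac{50}{7} + \frac{R}{7}$ ($N{\left(R \right)} = 3 + \frac{29 + R}{7} = 3 + \left(\frac{29}{7} + \frac{R}{7}\right) = \frac{50}{7} + \frac{R}{7}$)
$\left(N{\left(139 \right)} + 13793\right) + T = \left(\left(\frac{50}{7} + \frac{1}{7} \cdot 139\right) + 13793\right) + 3765 = \left(\left(\frac{50}{7} + \frac{139}{7}\right) + 13793\right) + 3765 = \left(27 + 13793\right) + 3765 = 13820 + 3765 = 17585$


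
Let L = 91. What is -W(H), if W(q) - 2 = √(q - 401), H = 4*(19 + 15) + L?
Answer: -2 - I*√174 ≈ -2.0 - 13.191*I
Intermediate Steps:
H = 227 (H = 4*(19 + 15) + 91 = 4*34 + 91 = 136 + 91 = 227)
W(q) = 2 + √(-401 + q) (W(q) = 2 + √(q - 401) = 2 + √(-401 + q))
-W(H) = -(2 + √(-401 + 227)) = -(2 + √(-174)) = -(2 + I*√174) = -2 - I*√174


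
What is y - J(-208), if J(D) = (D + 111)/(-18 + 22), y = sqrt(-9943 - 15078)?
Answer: 97/4 + I*sqrt(25021) ≈ 24.25 + 158.18*I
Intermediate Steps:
y = I*sqrt(25021) (y = sqrt(-25021) = I*sqrt(25021) ≈ 158.18*I)
J(D) = 111/4 + D/4 (J(D) = (111 + D)/4 = (111 + D)*(1/4) = 111/4 + D/4)
y - J(-208) = I*sqrt(25021) - (111/4 + (1/4)*(-208)) = I*sqrt(25021) - (111/4 - 52) = I*sqrt(25021) - 1*(-97/4) = I*sqrt(25021) + 97/4 = 97/4 + I*sqrt(25021)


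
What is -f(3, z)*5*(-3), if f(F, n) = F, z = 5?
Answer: 45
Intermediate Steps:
-f(3, z)*5*(-3) = -3*5*(-3) = -15*(-3) = -1*(-45) = 45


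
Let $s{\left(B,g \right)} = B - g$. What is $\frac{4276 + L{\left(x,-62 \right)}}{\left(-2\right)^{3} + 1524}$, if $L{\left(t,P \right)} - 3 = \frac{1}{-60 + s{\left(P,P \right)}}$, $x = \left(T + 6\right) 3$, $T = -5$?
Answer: $\frac{256739}{90960} \approx 2.8225$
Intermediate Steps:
$x = 3$ ($x = \left(-5 + 6\right) 3 = 1 \cdot 3 = 3$)
$L{\left(t,P \right)} = \frac{179}{60}$ ($L{\left(t,P \right)} = 3 + \frac{1}{-60 + \left(P - P\right)} = 3 + \frac{1}{-60 + 0} = 3 + \frac{1}{-60} = 3 - \frac{1}{60} = \frac{179}{60}$)
$\frac{4276 + L{\left(x,-62 \right)}}{\left(-2\right)^{3} + 1524} = \frac{4276 + \frac{179}{60}}{\left(-2\right)^{3} + 1524} = \frac{256739}{60 \left(-8 + 1524\right)} = \frac{256739}{60 \cdot 1516} = \frac{256739}{60} \cdot \frac{1}{1516} = \frac{256739}{90960}$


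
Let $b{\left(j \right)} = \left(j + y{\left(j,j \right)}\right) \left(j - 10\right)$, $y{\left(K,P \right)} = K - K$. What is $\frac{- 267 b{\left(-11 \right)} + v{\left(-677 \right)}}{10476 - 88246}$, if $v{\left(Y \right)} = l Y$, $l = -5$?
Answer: $\frac{29146}{38885} \approx 0.74954$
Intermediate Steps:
$y{\left(K,P \right)} = 0$
$b{\left(j \right)} = j \left(-10 + j\right)$ ($b{\left(j \right)} = \left(j + 0\right) \left(j - 10\right) = j \left(-10 + j\right)$)
$v{\left(Y \right)} = - 5 Y$
$\frac{- 267 b{\left(-11 \right)} + v{\left(-677 \right)}}{10476 - 88246} = \frac{- 267 \left(- 11 \left(-10 - 11\right)\right) - -3385}{10476 - 88246} = \frac{- 267 \left(\left(-11\right) \left(-21\right)\right) + 3385}{-77770} = \left(\left(-267\right) 231 + 3385\right) \left(- \frac{1}{77770}\right) = \left(-61677 + 3385\right) \left(- \frac{1}{77770}\right) = \left(-58292\right) \left(- \frac{1}{77770}\right) = \frac{29146}{38885}$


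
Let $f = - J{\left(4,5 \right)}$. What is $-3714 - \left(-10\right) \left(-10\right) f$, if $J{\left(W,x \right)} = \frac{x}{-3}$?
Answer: $- \frac{11642}{3} \approx -3880.7$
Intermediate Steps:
$J{\left(W,x \right)} = - \frac{x}{3}$ ($J{\left(W,x \right)} = x \left(- \frac{1}{3}\right) = - \frac{x}{3}$)
$f = \frac{5}{3}$ ($f = - \frac{\left(-1\right) 5}{3} = \left(-1\right) \left(- \frac{5}{3}\right) = \frac{5}{3} \approx 1.6667$)
$-3714 - \left(-10\right) \left(-10\right) f = -3714 - \left(-10\right) \left(-10\right) \frac{5}{3} = -3714 - 100 \cdot \frac{5}{3} = -3714 - \frac{500}{3} = - \frac{11642}{3}$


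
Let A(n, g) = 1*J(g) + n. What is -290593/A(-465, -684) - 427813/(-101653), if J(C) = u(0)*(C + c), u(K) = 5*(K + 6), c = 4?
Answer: 38465968474/2120989845 ≈ 18.136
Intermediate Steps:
u(K) = 30 + 5*K (u(K) = 5*(6 + K) = 30 + 5*K)
J(C) = 120 + 30*C (J(C) = (30 + 5*0)*(C + 4) = (30 + 0)*(4 + C) = 30*(4 + C) = 120 + 30*C)
A(n, g) = 120 + n + 30*g (A(n, g) = 1*(120 + 30*g) + n = (120 + 30*g) + n = 120 + n + 30*g)
-290593/A(-465, -684) - 427813/(-101653) = -290593/(120 - 465 + 30*(-684)) - 427813/(-101653) = -290593/(120 - 465 - 20520) - 427813*(-1/101653) = -290593/(-20865) + 427813/101653 = -290593*(-1/20865) + 427813/101653 = 290593/20865 + 427813/101653 = 38465968474/2120989845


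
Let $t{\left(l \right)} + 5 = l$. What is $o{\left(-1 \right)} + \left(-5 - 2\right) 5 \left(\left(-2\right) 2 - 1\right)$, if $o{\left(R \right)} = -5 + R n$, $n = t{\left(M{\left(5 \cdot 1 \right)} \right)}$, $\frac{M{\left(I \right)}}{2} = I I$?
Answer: $125$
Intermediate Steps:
$M{\left(I \right)} = 2 I^{2}$ ($M{\left(I \right)} = 2 I I = 2 I^{2}$)
$t{\left(l \right)} = -5 + l$
$n = 45$ ($n = -5 + 2 \left(5 \cdot 1\right)^{2} = -5 + 2 \cdot 5^{2} = -5 + 2 \cdot 25 = -5 + 50 = 45$)
$o{\left(R \right)} = -5 + 45 R$ ($o{\left(R \right)} = -5 + R 45 = -5 + 45 R$)
$o{\left(-1 \right)} + \left(-5 - 2\right) 5 \left(\left(-2\right) 2 - 1\right) = \left(-5 + 45 \left(-1\right)\right) + \left(-5 - 2\right) 5 \left(\left(-2\right) 2 - 1\right) = \left(-5 - 45\right) + \left(-7\right) 5 \left(-4 - 1\right) = -50 - -175 = -50 + 175 = 125$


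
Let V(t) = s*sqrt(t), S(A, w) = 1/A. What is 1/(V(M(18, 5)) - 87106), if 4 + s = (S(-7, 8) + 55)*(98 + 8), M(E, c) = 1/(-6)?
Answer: -6402291/558091594090 - 71183*I*sqrt(6)/558091594090 ≈ -1.1472e-5 - 3.1243e-7*I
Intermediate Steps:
M(E, c) = -1/6
s = 40676/7 (s = -4 + (1/(-7) + 55)*(98 + 8) = -4 + (-1/7 + 55)*106 = -4 + (384/7)*106 = -4 + 40704/7 = 40676/7 ≈ 5810.9)
V(t) = 40676*sqrt(t)/7
1/(V(M(18, 5)) - 87106) = 1/(40676*sqrt(-1/6)/7 - 87106) = 1/(40676*(I*sqrt(6)/6)/7 - 87106) = 1/(20338*I*sqrt(6)/21 - 87106) = 1/(-87106 + 20338*I*sqrt(6)/21)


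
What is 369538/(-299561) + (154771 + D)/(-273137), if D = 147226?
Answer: -191401024023/81821192857 ≈ -2.3393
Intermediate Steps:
369538/(-299561) + (154771 + D)/(-273137) = 369538/(-299561) + (154771 + 147226)/(-273137) = 369538*(-1/299561) + 301997*(-1/273137) = -369538/299561 - 301997/273137 = -191401024023/81821192857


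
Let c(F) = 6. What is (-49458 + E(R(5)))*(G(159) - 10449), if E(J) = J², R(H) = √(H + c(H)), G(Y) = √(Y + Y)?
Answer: 516671703 - 49447*√318 ≈ 5.1579e+8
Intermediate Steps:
G(Y) = √2*√Y (G(Y) = √(2*Y) = √2*√Y)
R(H) = √(6 + H) (R(H) = √(H + 6) = √(6 + H))
(-49458 + E(R(5)))*(G(159) - 10449) = (-49458 + (√(6 + 5))²)*(√2*√159 - 10449) = (-49458 + (√11)²)*(√318 - 10449) = (-49458 + 11)*(-10449 + √318) = -49447*(-10449 + √318) = 516671703 - 49447*√318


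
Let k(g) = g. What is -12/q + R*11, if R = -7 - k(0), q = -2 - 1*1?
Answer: -73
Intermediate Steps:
q = -3 (q = -2 - 1 = -3)
R = -7 (R = -7 - 1*0 = -7 + 0 = -7)
-12/q + R*11 = -12/(-3) - 7*11 = -12*(-1/3) - 77 = 4 - 77 = -73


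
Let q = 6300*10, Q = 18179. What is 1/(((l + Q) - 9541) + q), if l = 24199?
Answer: 1/95837 ≈ 1.0434e-5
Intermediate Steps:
q = 63000
1/(((l + Q) - 9541) + q) = 1/(((24199 + 18179) - 9541) + 63000) = 1/((42378 - 9541) + 63000) = 1/(32837 + 63000) = 1/95837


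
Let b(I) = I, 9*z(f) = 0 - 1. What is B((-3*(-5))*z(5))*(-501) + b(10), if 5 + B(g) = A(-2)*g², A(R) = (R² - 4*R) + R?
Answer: -34205/3 ≈ -11402.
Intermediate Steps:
z(f) = -⅑ (z(f) = (0 - 1)/9 = (⅑)*(-1) = -⅑)
A(R) = R² - 3*R
B(g) = -5 + 10*g² (B(g) = -5 + (-2*(-3 - 2))*g² = -5 + (-2*(-5))*g² = -5 + 10*g²)
B((-3*(-5))*z(5))*(-501) + b(10) = (-5 + 10*(-3*(-5)*(-⅑))²)*(-501) + 10 = (-5 + 10*(15*(-⅑))²)*(-501) + 10 = (-5 + 10*(-5/3)²)*(-501) + 10 = (-5 + 10*(25/9))*(-501) + 10 = (-5 + 250/9)*(-501) + 10 = (205/9)*(-501) + 10 = -34235/3 + 10 = -34205/3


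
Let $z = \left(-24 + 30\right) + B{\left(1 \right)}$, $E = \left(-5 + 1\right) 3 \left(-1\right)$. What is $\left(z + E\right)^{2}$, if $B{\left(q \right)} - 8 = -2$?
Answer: $576$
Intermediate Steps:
$B{\left(q \right)} = 6$ ($B{\left(q \right)} = 8 - 2 = 6$)
$E = 12$ ($E = \left(-4\right) 3 \left(-1\right) = \left(-12\right) \left(-1\right) = 12$)
$z = 12$ ($z = \left(-24 + 30\right) + 6 = 6 + 6 = 12$)
$\left(z + E\right)^{2} = \left(12 + 12\right)^{2} = 24^{2} = 576$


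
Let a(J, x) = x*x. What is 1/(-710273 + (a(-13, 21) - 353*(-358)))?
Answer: -1/583458 ≈ -1.7139e-6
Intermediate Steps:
a(J, x) = x**2
1/(-710273 + (a(-13, 21) - 353*(-358))) = 1/(-710273 + (21**2 - 353*(-358))) = 1/(-710273 + (441 + 126374)) = 1/(-710273 + 126815) = 1/(-583458) = -1/583458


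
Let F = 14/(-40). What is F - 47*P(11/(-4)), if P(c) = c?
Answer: 1289/10 ≈ 128.90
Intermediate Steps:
F = -7/20 (F = 14*(-1/40) = -7/20 ≈ -0.35000)
F - 47*P(11/(-4)) = -7/20 - 517/(-4) = -7/20 - 517*(-1)/4 = -7/20 - 47*(-11/4) = -7/20 + 517/4 = 1289/10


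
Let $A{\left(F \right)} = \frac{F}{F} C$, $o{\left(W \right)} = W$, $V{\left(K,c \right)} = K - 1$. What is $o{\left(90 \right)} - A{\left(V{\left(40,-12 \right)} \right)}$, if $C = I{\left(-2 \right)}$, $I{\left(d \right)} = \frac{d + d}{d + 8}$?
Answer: $\frac{272}{3} \approx 90.667$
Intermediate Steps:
$V{\left(K,c \right)} = -1 + K$
$I{\left(d \right)} = \frac{2 d}{8 + d}$
$C = - \frac{2}{3}$ ($C = 2 \left(-2\right) \frac{1}{8 - 2} = 2 \left(-2\right) \frac{1}{6} = - \frac{2}{3} \approx -0.66667$)
$A{\left(F \right)} = - \frac{2}{3}$ ($A{\left(F \right)} = \frac{F}{F} \left(- \frac{2}{3}\right) = 1 \left(- \frac{2}{3}\right) = - \frac{2}{3}$)
$o{\left(90 \right)} - A{\left(V{\left(40,-12 \right)} \right)} = 90 - - \frac{2}{3} = 90 + \frac{2}{3} = \frac{272}{3}$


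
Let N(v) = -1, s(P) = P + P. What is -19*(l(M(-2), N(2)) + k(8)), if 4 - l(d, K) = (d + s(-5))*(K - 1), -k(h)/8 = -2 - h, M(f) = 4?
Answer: -1368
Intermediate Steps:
s(P) = 2*P
k(h) = 16 + 8*h (k(h) = -8*(-2 - h) = 16 + 8*h)
l(d, K) = 4 - (-1 + K)*(-10 + d) (l(d, K) = 4 - (d + 2*(-5))*(K - 1) = 4 - (d - 10)*(-1 + K) = 4 - (-10 + d)*(-1 + K) = 4 - (-1 + K)*(-10 + d))
-19*(l(M(-2), N(2)) + k(8)) = -19*((-6 + 4 + 10*(-1) - 1*(-1)*4) + (16 + 8*8)) = -19*((-6 + 4 - 10 + 4) + (16 + 64)) = -19*(-8 + 80) = -19*72 = -1368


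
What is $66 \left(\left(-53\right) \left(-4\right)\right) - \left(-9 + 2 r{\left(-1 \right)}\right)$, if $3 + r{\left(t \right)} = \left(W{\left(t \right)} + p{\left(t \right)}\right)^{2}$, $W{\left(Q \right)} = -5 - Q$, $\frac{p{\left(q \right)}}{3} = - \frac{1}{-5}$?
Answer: $\frac{349597}{25} \approx 13984.0$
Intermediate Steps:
$p{\left(q \right)} = \frac{3}{5}$ ($p{\left(q \right)} = 3 \left(- \frac{1}{-5}\right) = 3 \left(\left(-1\right) \left(- \frac{1}{5}\right)\right) = 3 \cdot \frac{1}{5} = \frac{3}{5}$)
$r{\left(t \right)} = -3 + \left(- \frac{22}{5} - t\right)^{2}$ ($r{\left(t \right)} = -3 + \left(\left(-5 - t\right) + \frac{3}{5}\right)^{2} = -3 + \left(- \frac{22}{5} - t\right)^{2}$)
$66 \left(\left(-53\right) \left(-4\right)\right) - \left(-9 + 2 r{\left(-1 \right)}\right) = 66 \left(\left(-53\right) \left(-4\right)\right) + \left(9 - 2 \left(-3 + \frac{\left(22 + 5 \left(-1\right)\right)^{2}}{25}\right)\right) = 66 \cdot 212 + \left(9 - 2 \left(-3 + \frac{\left(22 - 5\right)^{2}}{25}\right)\right) = 13992 + \left(9 - 2 \left(-3 + \frac{17^{2}}{25}\right)\right) = 13992 + \left(9 - 2 \left(-3 + \frac{1}{25} \cdot 289\right)\right) = 13992 + \left(9 - 2 \left(-3 + \frac{289}{25}\right)\right) = 13992 + \left(9 - \frac{428}{25}\right) = 13992 - \frac{203}{25} = \frac{349597}{25}$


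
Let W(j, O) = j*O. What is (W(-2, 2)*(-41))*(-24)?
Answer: -3936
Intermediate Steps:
W(j, O) = O*j
(W(-2, 2)*(-41))*(-24) = ((2*(-2))*(-41))*(-24) = -4*(-41)*(-24) = 164*(-24) = -3936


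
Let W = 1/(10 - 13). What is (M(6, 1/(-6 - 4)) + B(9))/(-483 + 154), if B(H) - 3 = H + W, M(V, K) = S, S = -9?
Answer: -8/987 ≈ -0.0081054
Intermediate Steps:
M(V, K) = -9
W = -⅓ (W = 1/(-3) = -⅓ ≈ -0.33333)
B(H) = 8/3 + H (B(H) = 3 + (H - ⅓) = 3 + (-⅓ + H) = 8/3 + H)
(M(6, 1/(-6 - 4)) + B(9))/(-483 + 154) = (-9 + (8/3 + 9))/(-483 + 154) = (-9 + 35/3)/(-329) = (8/3)*(-1/329) = -8/987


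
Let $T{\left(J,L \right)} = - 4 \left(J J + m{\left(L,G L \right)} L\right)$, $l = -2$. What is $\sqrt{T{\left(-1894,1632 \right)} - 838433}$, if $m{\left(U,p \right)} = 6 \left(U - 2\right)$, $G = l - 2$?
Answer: $i \sqrt{79031217} \approx 8890.0 i$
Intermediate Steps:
$G = -4$ ($G = -2 - 2 = -4$)
$m{\left(U,p \right)} = -12 + 6 U$ ($m{\left(U,p \right)} = 6 \left(-2 + U\right) = -12 + 6 U$)
$T{\left(J,L \right)} = - 4 J^{2} - 4 L \left(-12 + 6 L\right)$ ($T{\left(J,L \right)} = - 4 \left(J J + \left(-12 + 6 L\right) L\right) = - 4 \left(J^{2} + L \left(-12 + 6 L\right)\right) = - 4 J^{2} - 4 L \left(-12 + 6 L\right)$)
$\sqrt{T{\left(-1894,1632 \right)} - 838433} = \sqrt{\left(- 4 \left(-1894\right)^{2} - 39168 \left(-2 + 1632\right)\right) - 838433} = \sqrt{\left(\left(-4\right) 3587236 - 39168 \cdot 1630\right) - 838433} = \sqrt{\left(-14348944 - 63843840\right) - 838433} = \sqrt{-78192784 - 838433} = \sqrt{-79031217} = i \sqrt{79031217}$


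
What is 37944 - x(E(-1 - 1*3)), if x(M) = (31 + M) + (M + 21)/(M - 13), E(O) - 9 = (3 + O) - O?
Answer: 37934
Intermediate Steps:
E(O) = 12 (E(O) = 9 + ((3 + O) - O) = 9 + 3 = 12)
x(M) = 31 + M + (21 + M)/(-13 + M) (x(M) = (31 + M) + (21 + M)/(-13 + M) = 31 + M + (21 + M)/(-13 + M))
37944 - x(E(-1 - 1*3)) = 37944 - (-382 + 12**2 + 19*12)/(-13 + 12) = 37944 - (-382 + 144 + 228)/(-1) = 37944 - (-1)*(-10) = 37944 - 1*10 = 37944 - 10 = 37934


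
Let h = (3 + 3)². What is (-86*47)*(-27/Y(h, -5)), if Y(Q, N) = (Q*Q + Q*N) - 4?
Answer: 54567/556 ≈ 98.142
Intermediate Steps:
h = 36 (h = 6² = 36)
Y(Q, N) = -4 + Q² + N*Q (Y(Q, N) = (Q² + N*Q) - 4 = -4 + Q² + N*Q)
(-86*47)*(-27/Y(h, -5)) = (-86*47)*(-27/(-4 + 36² - 5*36)) = -(-109134)/(-4 + 1296 - 180) = -(-109134)/1112 = -4042*(-27/1112) = 54567/556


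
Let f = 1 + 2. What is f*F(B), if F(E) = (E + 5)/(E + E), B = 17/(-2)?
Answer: 21/34 ≈ 0.61765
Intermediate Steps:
B = -17/2 (B = 17*(-½) = -17/2 ≈ -8.5000)
f = 3
F(E) = (5 + E)/(2*E) (F(E) = (5 + E)/((2*E)) = (5 + E)*(1/(2*E)) = (5 + E)/(2*E))
f*F(B) = 3*((5 - 17/2)/(2*(-17/2))) = 3*((½)*(-2/17)*(-7/2)) = 3*(7/34) = 21/34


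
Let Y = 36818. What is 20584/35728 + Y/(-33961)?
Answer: -77047535/151669826 ≈ -0.50800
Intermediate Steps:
20584/35728 + Y/(-33961) = 20584/35728 + 36818/(-33961) = 20584*(1/35728) + 36818*(-1/33961) = 2573/4466 - 36818/33961 = -77047535/151669826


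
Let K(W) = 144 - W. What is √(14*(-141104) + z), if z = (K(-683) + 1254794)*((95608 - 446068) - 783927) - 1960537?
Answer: 2*I*√356091018830 ≈ 1.1935e+6*I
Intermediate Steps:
z = -1424362099864 (z = ((144 - 1*(-683)) + 1254794)*((95608 - 446068) - 783927) - 1960537 = ((144 + 683) + 1254794)*(-350460 - 783927) - 1960537 = (827 + 1254794)*(-1134387) - 1960537 = 1255621*(-1134387) - 1960537 = -1424360139327 - 1960537 = -1424362099864)
√(14*(-141104) + z) = √(14*(-141104) - 1424362099864) = √(-1975456 - 1424362099864) = √(-1424364075320) = 2*I*√356091018830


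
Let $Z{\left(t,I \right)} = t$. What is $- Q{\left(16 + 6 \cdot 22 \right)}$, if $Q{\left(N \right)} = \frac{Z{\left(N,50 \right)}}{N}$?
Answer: $-1$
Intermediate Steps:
$Q{\left(N \right)} = 1$ ($Q{\left(N \right)} = \frac{N}{N} = 1$)
$- Q{\left(16 + 6 \cdot 22 \right)} = \left(-1\right) 1 = -1$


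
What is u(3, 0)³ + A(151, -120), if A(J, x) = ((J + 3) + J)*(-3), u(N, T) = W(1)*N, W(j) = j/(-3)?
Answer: -916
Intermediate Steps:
W(j) = -j/3 (W(j) = j*(-⅓) = -j/3)
u(N, T) = -N/3 (u(N, T) = (-⅓*1)*N = -N/3)
A(J, x) = -9 - 6*J (A(J, x) = ((3 + J) + J)*(-3) = (3 + 2*J)*(-3) = -9 - 6*J)
u(3, 0)³ + A(151, -120) = (-⅓*3)³ + (-9 - 6*151) = (-1)³ + (-9 - 906) = -1 - 915 = -916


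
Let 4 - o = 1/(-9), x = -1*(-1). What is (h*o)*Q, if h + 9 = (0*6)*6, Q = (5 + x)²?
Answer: -1332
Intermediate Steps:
x = 1
Q = 36 (Q = (5 + 1)² = 6² = 36)
o = 37/9 (o = 4 - 1/(-9) = 4 - 1*(-⅑) = 4 + ⅑ = 37/9 ≈ 4.1111)
h = -9 (h = -9 + (0*6)*6 = -9 + 0*6 = -9 + 0 = -9)
(h*o)*Q = -9*37/9*36 = -37*36 = -1332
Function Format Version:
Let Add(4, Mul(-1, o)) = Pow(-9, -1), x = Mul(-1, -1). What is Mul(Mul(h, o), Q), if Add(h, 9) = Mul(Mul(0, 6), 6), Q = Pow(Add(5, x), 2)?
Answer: -1332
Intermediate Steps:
x = 1
Q = 36 (Q = Pow(Add(5, 1), 2) = Pow(6, 2) = 36)
o = Rational(37, 9) (o = Add(4, Mul(-1, Pow(-9, -1))) = Add(4, Mul(-1, Rational(-1, 9))) = Add(4, Rational(1, 9)) = Rational(37, 9) ≈ 4.1111)
h = -9 (h = Add(-9, Mul(Mul(0, 6), 6)) = Add(-9, Mul(0, 6)) = Add(-9, 0) = -9)
Mul(Mul(h, o), Q) = Mul(Mul(-9, Rational(37, 9)), 36) = Mul(-37, 36) = -1332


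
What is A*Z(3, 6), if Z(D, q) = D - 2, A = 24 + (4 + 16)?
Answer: 44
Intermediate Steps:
A = 44 (A = 24 + 20 = 44)
Z(D, q) = -2 + D
A*Z(3, 6) = 44*(-2 + 3) = 44*1 = 44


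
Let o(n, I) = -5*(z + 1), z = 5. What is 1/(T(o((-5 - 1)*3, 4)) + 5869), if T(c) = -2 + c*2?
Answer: 1/5807 ≈ 0.00017221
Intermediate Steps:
o(n, I) = -30 (o(n, I) = -5*(5 + 1) = -5*6 = -30)
T(c) = -2 + 2*c
1/(T(o((-5 - 1)*3, 4)) + 5869) = 1/((-2 + 2*(-30)) + 5869) = 1/((-2 - 60) + 5869) = 1/(-62 + 5869) = 1/5807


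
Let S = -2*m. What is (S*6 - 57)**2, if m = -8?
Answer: 1521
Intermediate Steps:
S = 16 (S = -2*(-8) = 16)
(S*6 - 57)**2 = (16*6 - 57)**2 = (96 - 57)**2 = 39**2 = 1521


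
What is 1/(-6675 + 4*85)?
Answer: -1/6335 ≈ -0.00015785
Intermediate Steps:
1/(-6675 + 4*85) = 1/(-6675 + 340) = 1/(-6335) = -1/6335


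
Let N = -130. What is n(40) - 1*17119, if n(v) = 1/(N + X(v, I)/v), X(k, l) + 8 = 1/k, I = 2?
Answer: -3566214561/208319 ≈ -17119.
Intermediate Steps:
X(k, l) = -8 + 1/k
n(v) = 1/(-130 + (-8 + 1/v)/v)
n(40) - 1*17119 = -1*40²/(-1 + 2*40*(4 + 65*40)) - 1*17119 = -1*1600/(-1 + 2*40*(4 + 2600)) - 17119 = -1*1600/(-1 + 2*40*2604) - 17119 = -1*1600/(-1 + 208320) - 17119 = -1*1600/208319 - 17119 = -1*1600*1/208319 - 17119 = -1600/208319 - 17119 = -3566214561/208319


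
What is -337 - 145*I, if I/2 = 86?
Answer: -25277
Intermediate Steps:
I = 172 (I = 2*86 = 172)
-337 - 145*I = -337 - 145*172 = -337 - 24940 = -25277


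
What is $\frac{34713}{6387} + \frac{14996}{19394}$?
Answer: $\frac{128167229}{20644913} \approx 6.2082$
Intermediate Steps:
$\frac{34713}{6387} + \frac{14996}{19394} = 34713 \cdot \frac{1}{6387} + 14996 \cdot \frac{1}{19394} = \frac{11571}{2129} + \frac{7498}{9697} = \frac{128167229}{20644913}$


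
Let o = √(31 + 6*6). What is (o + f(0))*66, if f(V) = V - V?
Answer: 66*√67 ≈ 540.23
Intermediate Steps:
f(V) = 0
o = √67 (o = √(31 + 36) = √67 ≈ 8.1853)
(o + f(0))*66 = (√67 + 0)*66 = √67*66 = 66*√67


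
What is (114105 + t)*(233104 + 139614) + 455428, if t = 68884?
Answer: 68203749530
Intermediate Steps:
(114105 + t)*(233104 + 139614) + 455428 = (114105 + 68884)*(233104 + 139614) + 455428 = 182989*372718 + 455428 = 68203294102 + 455428 = 68203749530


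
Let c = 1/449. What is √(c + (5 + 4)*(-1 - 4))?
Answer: 2*I*√2267899/449 ≈ 6.708*I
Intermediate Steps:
c = 1/449 ≈ 0.0022272
√(c + (5 + 4)*(-1 - 4)) = √(1/449 + (5 + 4)*(-1 - 4)) = √(1/449 + 9*(-5)) = √(1/449 - 45) = √(-20204/449) = 2*I*√2267899/449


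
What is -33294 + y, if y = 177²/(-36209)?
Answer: -1205573775/36209 ≈ -33295.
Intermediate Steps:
y = -31329/36209 (y = 31329*(-1/36209) = -31329/36209 ≈ -0.86523)
-33294 + y = -33294 - 31329/36209 = -1205573775/36209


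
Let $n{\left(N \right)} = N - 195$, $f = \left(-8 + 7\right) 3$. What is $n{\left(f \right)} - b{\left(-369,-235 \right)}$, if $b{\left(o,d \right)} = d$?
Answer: $37$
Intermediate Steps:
$f = -3$ ($f = \left(-1\right) 3 = -3$)
$n{\left(N \right)} = -195 + N$
$n{\left(f \right)} - b{\left(-369,-235 \right)} = \left(-195 - 3\right) - -235 = -198 + 235 = 37$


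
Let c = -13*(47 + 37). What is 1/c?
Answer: -1/1092 ≈ -0.00091575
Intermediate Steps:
c = -1092 (c = -13*84 = -1092)
1/c = 1/(-1092) = -1/1092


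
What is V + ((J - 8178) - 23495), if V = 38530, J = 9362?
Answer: 16219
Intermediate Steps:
V + ((J - 8178) - 23495) = 38530 + ((9362 - 8178) - 23495) = 38530 + (1184 - 23495) = 38530 - 22311 = 16219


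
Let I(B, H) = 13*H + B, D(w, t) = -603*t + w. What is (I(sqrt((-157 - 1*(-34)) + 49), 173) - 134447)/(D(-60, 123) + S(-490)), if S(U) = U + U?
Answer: 132198/75209 - I*sqrt(74)/75209 ≈ 1.7577 - 0.00011438*I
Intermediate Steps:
S(U) = 2*U
D(w, t) = w - 603*t
I(B, H) = B + 13*H
(I(sqrt((-157 - 1*(-34)) + 49), 173) - 134447)/(D(-60, 123) + S(-490)) = ((sqrt((-157 - 1*(-34)) + 49) + 13*173) - 134447)/((-60 - 603*123) + 2*(-490)) = ((sqrt((-157 + 34) + 49) + 2249) - 134447)/((-60 - 74169) - 980) = ((sqrt(-123 + 49) + 2249) - 134447)/(-74229 - 980) = ((sqrt(-74) + 2249) - 134447)/(-75209) = ((I*sqrt(74) + 2249) - 134447)*(-1/75209) = ((2249 + I*sqrt(74)) - 134447)*(-1/75209) = (-132198 + I*sqrt(74))*(-1/75209) = 132198/75209 - I*sqrt(74)/75209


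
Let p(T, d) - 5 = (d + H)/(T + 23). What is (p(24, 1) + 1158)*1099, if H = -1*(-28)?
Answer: 60104310/47 ≈ 1.2788e+6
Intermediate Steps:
H = 28
p(T, d) = 5 + (28 + d)/(23 + T) (p(T, d) = 5 + (d + 28)/(T + 23) = 5 + (28 + d)/(23 + T))
(p(24, 1) + 1158)*1099 = ((143 + 1 + 5*24)/(23 + 24) + 1158)*1099 = ((143 + 1 + 120)/47 + 1158)*1099 = ((1/47)*264 + 1158)*1099 = (264/47 + 1158)*1099 = (54690/47)*1099 = 60104310/47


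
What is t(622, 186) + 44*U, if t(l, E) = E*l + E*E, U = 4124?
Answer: 331744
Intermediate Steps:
t(l, E) = E² + E*l (t(l, E) = E*l + E² = E² + E*l)
t(622, 186) + 44*U = 186*(186 + 622) + 44*4124 = 186*808 + 181456 = 150288 + 181456 = 331744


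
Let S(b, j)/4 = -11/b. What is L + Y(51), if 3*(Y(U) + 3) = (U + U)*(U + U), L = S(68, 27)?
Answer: 58894/17 ≈ 3464.4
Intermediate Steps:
S(b, j) = -44/b (S(b, j) = 4*(-11/b) = -44/b)
L = -11/17 (L = -44/68 = -44*1/68 = -11/17 ≈ -0.64706)
Y(U) = -3 + 4*U**2/3 (Y(U) = -3 + ((U + U)*(U + U))/3 = -3 + ((2*U)*(2*U))/3 = -3 + (4*U**2)/3 = -3 + 4*U**2/3)
L + Y(51) = -11/17 + (-3 + (4/3)*51**2) = -11/17 + (-3 + (4/3)*2601) = -11/17 + (-3 + 3468) = -11/17 + 3465 = 58894/17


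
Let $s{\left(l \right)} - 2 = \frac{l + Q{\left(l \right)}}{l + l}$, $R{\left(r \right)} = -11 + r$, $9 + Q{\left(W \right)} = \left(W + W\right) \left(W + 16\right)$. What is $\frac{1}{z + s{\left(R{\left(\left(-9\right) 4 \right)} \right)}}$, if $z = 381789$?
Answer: $\frac{47}{17942748} \approx 2.6194 \cdot 10^{-6}$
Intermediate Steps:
$Q{\left(W \right)} = -9 + 2 W \left(16 + W\right)$ ($Q{\left(W \right)} = -9 + \left(W + W\right) \left(W + 16\right) = -9 + 2 W \left(16 + W\right)$)
$s{\left(l \right)} = 2 + \frac{-9 + 2 l^{2} + 33 l}{2 l}$ ($s{\left(l \right)} = 2 + \frac{l + \left(-9 + 2 l^{2} + 32 l\right)}{l + l} = 2 + \frac{-9 + 2 l^{2} + 33 l}{2 l}$)
$\frac{1}{z + s{\left(R{\left(\left(-9\right) 4 \right)} \right)}} = \frac{1}{381789 - \left(\frac{57}{2} + \frac{9}{2 \left(-11 - 36\right)}\right)} = \frac{1}{381789 - \left(\frac{57}{2} - \frac{9}{94}\right)} = \frac{1}{381789 - \frac{1335}{47}} = \frac{1}{\frac{17942748}{47}} = \frac{47}{17942748}$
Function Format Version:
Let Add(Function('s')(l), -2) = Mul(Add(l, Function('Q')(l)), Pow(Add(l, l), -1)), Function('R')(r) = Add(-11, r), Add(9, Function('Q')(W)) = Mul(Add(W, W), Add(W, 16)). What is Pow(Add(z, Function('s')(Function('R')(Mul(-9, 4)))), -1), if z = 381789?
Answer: Rational(47, 17942748) ≈ 2.6194e-6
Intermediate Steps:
Function('Q')(W) = Add(-9, Mul(2, W, Add(16, W))) (Function('Q')(W) = Add(-9, Mul(Add(W, W), Add(W, 16))) = Add(-9, Mul(Mul(2, W), Add(16, W))) = Add(-9, Mul(2, W, Add(16, W))))
Function('s')(l) = Add(2, Mul(Rational(1, 2), Pow(l, -1), Add(-9, Mul(2, Pow(l, 2)), Mul(33, l)))) (Function('s')(l) = Add(2, Mul(Add(l, Add(-9, Mul(2, Pow(l, 2)), Mul(32, l))), Pow(Add(l, l), -1))) = Add(2, Mul(Add(-9, Mul(2, Pow(l, 2)), Mul(33, l)), Pow(Mul(2, l), -1))) = Add(2, Mul(Add(-9, Mul(2, Pow(l, 2)), Mul(33, l)), Mul(Rational(1, 2), Pow(l, -1)))) = Add(2, Mul(Rational(1, 2), Pow(l, -1), Add(-9, Mul(2, Pow(l, 2)), Mul(33, l)))))
Pow(Add(z, Function('s')(Function('R')(Mul(-9, 4)))), -1) = Pow(Add(381789, Add(Rational(37, 2), Add(-11, Mul(-9, 4)), Mul(Rational(-9, 2), Pow(Add(-11, Mul(-9, 4)), -1)))), -1) = Pow(Add(381789, Add(Rational(37, 2), Add(-11, -36), Mul(Rational(-9, 2), Pow(Add(-11, -36), -1)))), -1) = Pow(Add(381789, Add(Rational(37, 2), -47, Mul(Rational(-9, 2), Pow(-47, -1)))), -1) = Pow(Add(381789, Add(Rational(37, 2), -47, Mul(Rational(-9, 2), Rational(-1, 47)))), -1) = Pow(Add(381789, Add(Rational(37, 2), -47, Rational(9, 94))), -1) = Pow(Add(381789, Rational(-1335, 47)), -1) = Pow(Rational(17942748, 47), -1) = Rational(47, 17942748)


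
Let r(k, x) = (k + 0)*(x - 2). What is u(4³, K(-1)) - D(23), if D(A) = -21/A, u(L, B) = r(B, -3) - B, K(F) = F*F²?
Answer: 159/23 ≈ 6.9130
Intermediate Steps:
K(F) = F³
r(k, x) = k*(-2 + x)
u(L, B) = -6*B (u(L, B) = B*(-2 - 3) - B = B*(-5) - B = -5*B - B = -6*B)
u(4³, K(-1)) - D(23) = -6*(-1)³ - (-21)/23 = -6*(-1) - (-21)/23 = 6 - 1*(-21/23) = 6 + 21/23 = 159/23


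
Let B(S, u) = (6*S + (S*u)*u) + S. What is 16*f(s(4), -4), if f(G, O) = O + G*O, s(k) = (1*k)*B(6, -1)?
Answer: -12352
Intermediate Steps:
B(S, u) = 7*S + S*u² (B(S, u) = (6*S + S*u²) + S = 7*S + S*u²)
s(k) = 48*k (s(k) = (1*k)*(6*(7 + (-1)²)) = k*(6*(7 + 1)) = k*(6*8) = k*48 = 48*k)
16*f(s(4), -4) = 16*(-4*(1 + 48*4)) = 16*(-4*(1 + 192)) = 16*(-4*193) = 16*(-772) = -12352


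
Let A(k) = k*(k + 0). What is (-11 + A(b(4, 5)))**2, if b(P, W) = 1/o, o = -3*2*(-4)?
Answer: 40132225/331776 ≈ 120.96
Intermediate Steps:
o = 24 (o = -6*(-4) = 24)
b(P, W) = 1/24
A(k) = k**2 (A(k) = k*k = k**2)
(-11 + A(b(4, 5)))**2 = (-11 + (1/24)**2)**2 = (-11 + 1/576)**2 = (-6335/576)**2 = 40132225/331776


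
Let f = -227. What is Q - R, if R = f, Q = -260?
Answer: -33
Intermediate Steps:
R = -227
Q - R = -260 - 1*(-227) = -260 + 227 = -33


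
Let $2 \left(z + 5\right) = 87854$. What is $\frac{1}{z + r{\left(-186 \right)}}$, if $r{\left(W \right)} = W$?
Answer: $\frac{1}{43736} \approx 2.2864 \cdot 10^{-5}$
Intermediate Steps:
$z = 43922$ ($z = -5 + \frac{1}{2} \cdot 87854 = -5 + 43927 = 43922$)
$\frac{1}{z + r{\left(-186 \right)}} = \frac{1}{43922 - 186} = \frac{1}{43736}$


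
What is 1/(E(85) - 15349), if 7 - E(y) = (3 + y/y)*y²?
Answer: -1/44242 ≈ -2.2603e-5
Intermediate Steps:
E(y) = 7 - 4*y² (E(y) = 7 - (3 + y/y)*y² = 7 - (3 + 1)*y² = 7 - 4*y²)
1/(E(85) - 15349) = 1/((7 - 4*85²) - 15349) = 1/((7 - 4*7225) - 15349) = 1/((7 - 28900) - 15349) = 1/(-28893 - 15349) = 1/(-44242) = -1/44242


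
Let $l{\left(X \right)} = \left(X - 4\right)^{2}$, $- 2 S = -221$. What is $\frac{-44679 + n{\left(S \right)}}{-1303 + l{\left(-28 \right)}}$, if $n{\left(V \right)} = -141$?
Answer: $\frac{4980}{31} \approx 160.65$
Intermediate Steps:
$S = \frac{221}{2}$ ($S = \left(- \frac{1}{2}\right) \left(-221\right) = \frac{221}{2} \approx 110.5$)
$l{\left(X \right)} = \left(-4 + X\right)^{2}$
$\frac{-44679 + n{\left(S \right)}}{-1303 + l{\left(-28 \right)}} = \frac{-44679 - 141}{-1303 + \left(-4 - 28\right)^{2}} = - \frac{44820}{-1303 + \left(-32\right)^{2}} = - \frac{44820}{-1303 + 1024} = - \frac{44820}{-279} = \left(-44820\right) \left(- \frac{1}{279}\right) = \frac{4980}{31}$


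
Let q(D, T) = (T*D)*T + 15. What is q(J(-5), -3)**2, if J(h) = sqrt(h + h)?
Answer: -585 + 270*I*sqrt(10) ≈ -585.0 + 853.82*I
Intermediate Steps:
J(h) = sqrt(2)*sqrt(h) (J(h) = sqrt(2*h) = sqrt(2)*sqrt(h))
q(D, T) = 15 + D*T**2 (q(D, T) = (D*T)*T + 15 = D*T**2 + 15 = 15 + D*T**2)
q(J(-5), -3)**2 = (15 + (sqrt(2)*sqrt(-5))*(-3)**2)**2 = (15 + (sqrt(2)*(I*sqrt(5)))*9)**2 = (15 + (I*sqrt(10))*9)**2 = (15 + 9*I*sqrt(10))**2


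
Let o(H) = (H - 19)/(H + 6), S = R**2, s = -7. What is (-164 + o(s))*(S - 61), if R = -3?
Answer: 7176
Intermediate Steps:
S = 9 (S = (-3)**2 = 9)
o(H) = (-19 + H)/(6 + H)
(-164 + o(s))*(S - 61) = (-164 + (-19 - 7)/(6 - 7))*(9 - 61) = (-164 - 26/(-1))*(-52) = (-164 - 1*(-26))*(-52) = (-164 + 26)*(-52) = -138*(-52) = 7176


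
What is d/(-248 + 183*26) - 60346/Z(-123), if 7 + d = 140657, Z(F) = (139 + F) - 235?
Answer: 30296281/98769 ≈ 306.74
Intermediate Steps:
Z(F) = -96 + F
d = 140650 (d = -7 + 140657 = 140650)
d/(-248 + 183*26) - 60346/Z(-123) = 140650/(-248 + 183*26) - 60346/(-96 - 123) = 140650/(-248 + 4758) - 60346/(-219) = 140650/4510 - 60346*(-1/219) = 140650*(1/4510) + 60346/219 = 14065/451 + 60346/219 = 30296281/98769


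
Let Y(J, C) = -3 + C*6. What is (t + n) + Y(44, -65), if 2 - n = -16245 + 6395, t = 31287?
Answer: 40746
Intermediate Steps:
Y(J, C) = -3 + 6*C
n = 9852 (n = 2 - (-16245 + 6395) = 2 - 1*(-9850) = 2 + 9850 = 9852)
(t + n) + Y(44, -65) = (31287 + 9852) + (-3 + 6*(-65)) = 41139 + (-3 - 390) = 41139 - 393 = 40746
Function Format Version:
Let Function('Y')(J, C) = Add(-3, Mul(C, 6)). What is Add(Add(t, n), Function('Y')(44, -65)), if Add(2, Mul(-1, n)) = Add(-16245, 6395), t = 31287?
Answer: 40746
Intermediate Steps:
Function('Y')(J, C) = Add(-3, Mul(6, C))
n = 9852 (n = Add(2, Mul(-1, Add(-16245, 6395))) = Add(2, Mul(-1, -9850)) = Add(2, 9850) = 9852)
Add(Add(t, n), Function('Y')(44, -65)) = Add(Add(31287, 9852), Add(-3, Mul(6, -65))) = Add(41139, Add(-3, -390)) = Add(41139, -393) = 40746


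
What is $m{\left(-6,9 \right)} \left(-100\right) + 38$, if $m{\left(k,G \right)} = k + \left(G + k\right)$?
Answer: $338$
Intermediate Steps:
$m{\left(k,G \right)} = G + 2 k$
$m{\left(-6,9 \right)} \left(-100\right) + 38 = \left(9 + 2 \left(-6\right)\right) \left(-100\right) + 38 = \left(9 - 12\right) \left(-100\right) + 38 = \left(-3\right) \left(-100\right) + 38 = 300 + 38 = 338$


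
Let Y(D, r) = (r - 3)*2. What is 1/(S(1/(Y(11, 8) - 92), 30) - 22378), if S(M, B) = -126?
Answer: -1/22504 ≈ -4.4437e-5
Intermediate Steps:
Y(D, r) = -6 + 2*r (Y(D, r) = (-3 + r)*2 = -6 + 2*r)
1/(S(1/(Y(11, 8) - 92), 30) - 22378) = 1/(-126 - 22378) = 1/(-22504) = -1/22504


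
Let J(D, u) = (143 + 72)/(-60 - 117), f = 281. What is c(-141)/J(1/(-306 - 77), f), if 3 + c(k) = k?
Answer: 25488/215 ≈ 118.55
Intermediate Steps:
c(k) = -3 + k
J(D, u) = -215/177 (J(D, u) = 215/(-177) = 215*(-1/177) = -215/177)
c(-141)/J(1/(-306 - 77), f) = (-3 - 141)/(-215/177) = -144*(-177/215) = 25488/215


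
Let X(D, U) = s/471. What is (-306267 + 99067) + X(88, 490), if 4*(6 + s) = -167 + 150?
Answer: -390364841/1884 ≈ -2.0720e+5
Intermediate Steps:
s = -41/4 (s = -6 + (-167 + 150)/4 = -6 + (¼)*(-17) = -6 - 17/4 = -41/4 ≈ -10.250)
X(D, U) = -41/1884 (X(D, U) = -41/4/471 = -41/4*1/471 = -41/1884)
(-306267 + 99067) + X(88, 490) = (-306267 + 99067) - 41/1884 = -207200 - 41/1884 = -390364841/1884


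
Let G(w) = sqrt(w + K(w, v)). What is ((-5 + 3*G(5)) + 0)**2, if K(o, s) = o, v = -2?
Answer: 115 - 30*sqrt(10) ≈ 20.132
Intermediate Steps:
G(w) = sqrt(2)*sqrt(w) (G(w) = sqrt(w + w) = sqrt(2*w) = sqrt(2)*sqrt(w))
((-5 + 3*G(5)) + 0)**2 = ((-5 + 3*(sqrt(2)*sqrt(5))) + 0)**2 = ((-5 + 3*sqrt(10)) + 0)**2 = (-5 + 3*sqrt(10))**2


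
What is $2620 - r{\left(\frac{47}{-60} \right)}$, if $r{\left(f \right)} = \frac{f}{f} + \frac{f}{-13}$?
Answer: $\frac{2042773}{780} \approx 2618.9$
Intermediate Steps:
$r{\left(f \right)} = 1 - \frac{f}{13}$ ($r{\left(f \right)} = 1 + f \left(- \frac{1}{13}\right) = 1 - \frac{f}{13}$)
$2620 - r{\left(\frac{47}{-60} \right)} = 2620 - \left(1 - \frac{47 \frac{1}{-60}}{13}\right) = 2620 - \left(1 - \frac{47 \left(- \frac{1}{60}\right)}{13}\right) = 2620 - \left(1 - - \frac{47}{780}\right) = 2620 - \left(1 + \frac{47}{780}\right) = 2620 - \frac{827}{780} = \frac{2042773}{780}$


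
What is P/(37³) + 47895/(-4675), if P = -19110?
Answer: -503072937/47360555 ≈ -10.622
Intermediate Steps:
P/(37³) + 47895/(-4675) = -19110/(37³) + 47895/(-4675) = -19110/50653 + 47895*(-1/4675) = -19110*1/50653 - 9579/935 = -19110/50653 - 9579/935 = -503072937/47360555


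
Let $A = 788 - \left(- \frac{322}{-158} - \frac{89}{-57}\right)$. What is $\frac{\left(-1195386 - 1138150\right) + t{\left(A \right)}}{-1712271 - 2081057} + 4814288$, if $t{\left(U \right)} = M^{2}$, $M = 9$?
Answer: $\frac{18262175803919}{3793328} \approx 4.8143 \cdot 10^{6}$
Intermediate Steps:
$A = \frac{3532156}{4503}$ ($A = 788 - \left(\left(-322\right) \left(- \frac{1}{158}\right) - - \frac{89}{57}\right) = 788 - \left(\frac{161}{79} + \frac{89}{57}\right) = 788 - \frac{16208}{4503} = \frac{3532156}{4503} \approx 784.4$)
$t{\left(U \right)} = 81$ ($t{\left(U \right)} = 9^{2} = 81$)
$\frac{\left(-1195386 - 1138150\right) + t{\left(A \right)}}{-1712271 - 2081057} + 4814288 = \frac{\left(-1195386 - 1138150\right) + 81}{-1712271 - 2081057} + 4814288 = \frac{\left(-1195386 - 1138150\right) + 81}{-3793328} + 4814288 = \left(-2333536 + 81\right) \left(- \frac{1}{3793328}\right) + 4814288 = \left(-2333455\right) \left(- \frac{1}{3793328}\right) + 4814288 = \frac{2333455}{3793328} + 4814288 = \frac{18262175803919}{3793328}$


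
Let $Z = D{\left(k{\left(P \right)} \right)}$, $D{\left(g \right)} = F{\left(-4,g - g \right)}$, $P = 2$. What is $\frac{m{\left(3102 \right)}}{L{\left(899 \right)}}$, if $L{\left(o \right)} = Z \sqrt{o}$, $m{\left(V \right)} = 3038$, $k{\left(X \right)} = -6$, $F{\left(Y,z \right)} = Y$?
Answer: $- \frac{49 \sqrt{899}}{58} \approx -25.331$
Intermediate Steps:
$D{\left(g \right)} = -4$
$Z = -4$
$L{\left(o \right)} = - 4 \sqrt{o}$
$\frac{m{\left(3102 \right)}}{L{\left(899 \right)}} = \frac{3038}{\left(-4\right) \sqrt{899}} = 3038 \left(- \frac{\sqrt{899}}{3596}\right) = - \frac{49 \sqrt{899}}{58}$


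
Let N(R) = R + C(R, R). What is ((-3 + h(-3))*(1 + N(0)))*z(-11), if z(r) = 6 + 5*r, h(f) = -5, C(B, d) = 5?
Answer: 2352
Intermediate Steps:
N(R) = 5 + R (N(R) = R + 5 = 5 + R)
((-3 + h(-3))*(1 + N(0)))*z(-11) = ((-3 - 5)*(1 + (5 + 0)))*(6 + 5*(-11)) = (-8*(1 + 5))*(6 - 55) = -8*6*(-49) = -48*(-49) = 2352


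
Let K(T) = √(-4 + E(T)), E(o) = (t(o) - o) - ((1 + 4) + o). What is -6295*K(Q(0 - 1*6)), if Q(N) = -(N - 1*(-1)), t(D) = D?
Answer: -6295*I*√14 ≈ -23554.0*I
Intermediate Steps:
E(o) = -5 - o (E(o) = (o - o) - ((1 + 4) + o) = 0 - (5 + o) = 0 + (-5 - o) = -5 - o)
Q(N) = -1 - N (Q(N) = -(N + 1) = -(1 + N) = -1 - N)
K(T) = √(-9 - T) (K(T) = √(-4 + (-5 - T)) = √(-9 - T))
-6295*K(Q(0 - 1*6)) = -6295*√(-9 - (-1 - (0 - 1*6))) = -6295*√(-9 - (-1 - (0 - 6))) = -6295*√(-9 - (-1 - 1*(-6))) = -6295*√(-9 - (-1 + 6)) = -6295*√(-9 - 1*5) = -6295*√(-9 - 5) = -6295*I*√14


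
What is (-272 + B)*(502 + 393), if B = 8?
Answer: -236280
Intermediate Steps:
(-272 + B)*(502 + 393) = (-272 + 8)*(502 + 393) = -264*895 = -236280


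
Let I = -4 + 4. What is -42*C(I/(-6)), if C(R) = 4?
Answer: -168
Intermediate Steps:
I = 0
-42*C(I/(-6)) = -42*4 = -168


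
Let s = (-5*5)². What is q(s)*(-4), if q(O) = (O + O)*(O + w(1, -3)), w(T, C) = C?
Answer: -3110000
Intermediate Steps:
s = 625 (s = (-25)² = 625)
q(O) = 2*O*(-3 + O) (q(O) = (O + O)*(O - 3) = (2*O)*(-3 + O) = 2*O*(-3 + O))
q(s)*(-4) = (2*625*(-3 + 625))*(-4) = (2*625*622)*(-4) = 777500*(-4) = -3110000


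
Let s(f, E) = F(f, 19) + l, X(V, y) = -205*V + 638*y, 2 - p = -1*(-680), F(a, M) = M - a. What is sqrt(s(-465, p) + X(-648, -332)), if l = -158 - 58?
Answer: 2*I*sqrt(19677) ≈ 280.55*I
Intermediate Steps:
l = -216
p = -678 (p = 2 - (-1)*(-680) = 2 - 1*680 = 2 - 680 = -678)
s(f, E) = -197 - f (s(f, E) = (19 - f) - 216 = -197 - f)
sqrt(s(-465, p) + X(-648, -332)) = sqrt((-197 - 1*(-465)) + (-205*(-648) + 638*(-332))) = sqrt((-197 + 465) + (132840 - 211816)) = sqrt(268 - 78976) = sqrt(-78708) = 2*I*sqrt(19677)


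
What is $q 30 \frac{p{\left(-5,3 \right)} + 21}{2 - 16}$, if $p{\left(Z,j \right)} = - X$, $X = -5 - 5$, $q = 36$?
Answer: $- \frac{16740}{7} \approx -2391.4$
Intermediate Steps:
$X = -10$ ($X = -5 - 5 = -10$)
$p{\left(Z,j \right)} = 10$ ($p{\left(Z,j \right)} = \left(-1\right) \left(-10\right) = 10$)
$q 30 \frac{p{\left(-5,3 \right)} + 21}{2 - 16} = 36 \cdot 30 \frac{10 + 21}{2 - 16} = 1080 \frac{31}{-14} = 1080 \cdot 31 \left(- \frac{1}{14}\right) = 1080 \left(- \frac{31}{14}\right) = - \frac{16740}{7}$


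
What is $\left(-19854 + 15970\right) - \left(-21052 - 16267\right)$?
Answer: $33435$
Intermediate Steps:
$\left(-19854 + 15970\right) - \left(-21052 - 16267\right) = -3884 - \left(-21052 - 16267\right) = -3884 - -37319 = -3884 + 37319 = 33435$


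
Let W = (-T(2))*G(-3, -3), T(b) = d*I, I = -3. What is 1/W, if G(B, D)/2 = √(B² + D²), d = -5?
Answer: -√2/180 ≈ -0.0078567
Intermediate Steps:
T(b) = 15 (T(b) = -5*(-3) = 15)
G(B, D) = 2*√(B² + D²)
W = -90*√2 (W = (-1*15)*(2*√((-3)² + (-3)²)) = -30*√(9 + 9) = -30*√18 = -30*3*√2 = -90*√2 ≈ -127.28)
1/W = 1/(-90*√2) = -√2/180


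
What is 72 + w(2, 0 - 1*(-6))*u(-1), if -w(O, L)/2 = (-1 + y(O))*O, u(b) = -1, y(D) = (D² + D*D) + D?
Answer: 108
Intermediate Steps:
y(D) = D + 2*D² (y(D) = (D² + D²) + D = 2*D² + D = D + 2*D²)
w(O, L) = -2*O*(-1 + O*(1 + 2*O)) (w(O, L) = -2*(-1 + O*(1 + 2*O))*O = -2*O*(-1 + O*(1 + 2*O)))
72 + w(2, 0 - 1*(-6))*u(-1) = 72 + (2*2*(1 - 1*2 - 2*2²))*(-1) = 72 + (2*2*(1 - 2 - 2*4))*(-1) = 72 + (2*2*(1 - 2 - 8))*(-1) = 72 + (2*2*(-9))*(-1) = 72 - 36*(-1) = 72 + 36 = 108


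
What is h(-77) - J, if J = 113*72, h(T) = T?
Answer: -8213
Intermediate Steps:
J = 8136
h(-77) - J = -77 - 1*8136 = -77 - 8136 = -8213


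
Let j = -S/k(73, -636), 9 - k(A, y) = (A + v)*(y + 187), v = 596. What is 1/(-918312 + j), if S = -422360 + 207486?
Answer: -150195/137925763403 ≈ -1.0890e-6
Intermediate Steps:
k(A, y) = 9 - (187 + y)*(596 + A) (k(A, y) = 9 - (A + 596)*(y + 187) = 9 - (596 + A)*(187 + y) = 9 - (187 + y)*(596 + A))
S = -214874
j = 107437/150195 (j = -(-214874)/(-111443 - 596*(-636) - 187*73 - 1*73*(-636)) = -(-214874)/(-111443 + 379056 - 13651 + 46428) = -(-214874)/300390 = -1*(-107437/150195) = 107437/150195 ≈ 0.71532)
1/(-918312 + j) = 1/(-918312 + 107437/150195) = 1/(-137925763403/150195) = -150195/137925763403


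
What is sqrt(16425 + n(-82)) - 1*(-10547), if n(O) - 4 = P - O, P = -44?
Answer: 10547 + sqrt(16467) ≈ 10675.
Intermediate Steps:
n(O) = -40 - O (n(O) = 4 + (-44 - O) = -40 - O)
sqrt(16425 + n(-82)) - 1*(-10547) = sqrt(16425 + (-40 - 1*(-82))) - 1*(-10547) = sqrt(16425 + (-40 + 82)) + 10547 = sqrt(16425 + 42) + 10547 = sqrt(16467) + 10547 = 10547 + sqrt(16467)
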